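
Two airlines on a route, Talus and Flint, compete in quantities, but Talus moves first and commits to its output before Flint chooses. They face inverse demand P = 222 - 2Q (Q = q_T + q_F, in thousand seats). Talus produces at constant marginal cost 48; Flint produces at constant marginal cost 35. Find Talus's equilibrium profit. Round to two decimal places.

1620.06

The follower Flint best-responds to any q_T: π_F = (222 - 2Q)q_F - 35q_F.
∂π_F/∂q_F = 187 - 2q_T - 4q_F = 0 gives the reaction function q_F = (187 - 2q_T)/4.
Talus substitutes q_F(q_T) into its own profit: π_T = q_T(222 - 2q_T - (187 - 2q_T)/2) - 48q_T = (257/2 - q_T)q_T - 48q_T.
The leader's first-order condition 161/2 - 2q_T = 0 yields q_T = 161/4.
Then q_F = (187 - 2·(161/4))/4 = 213/8.
Price P = 222 - 2·(535/8) = 353/4.
Talus's profit: (353/4 - 48)·(161/4) = 1620.0625.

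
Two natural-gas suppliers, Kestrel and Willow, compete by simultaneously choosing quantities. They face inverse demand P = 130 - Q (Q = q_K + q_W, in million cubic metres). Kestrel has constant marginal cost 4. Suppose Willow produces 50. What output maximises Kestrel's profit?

38

With the rival's output fixed at 50, Kestrel's profit is π_K = (130 - 50 - q_K)q_K - (4q_K) = (80 - q_K)q_K - (4q_K).
∂π_K/∂q_K = 76 - 2q_K = 0, so q_K = 38.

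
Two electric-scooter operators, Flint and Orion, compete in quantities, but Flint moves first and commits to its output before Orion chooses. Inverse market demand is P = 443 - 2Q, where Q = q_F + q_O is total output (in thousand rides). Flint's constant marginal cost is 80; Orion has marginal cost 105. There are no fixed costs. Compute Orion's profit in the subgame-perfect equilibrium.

The follower Orion best-responds to any q_F: π_O = (443 - 2Q)q_O - 105q_O.
Setting the follower's marginal profit to zero, 338 - 2q_F - 4q_O = 0, i.e. q_O = (338 - 2q_F)/4.
The leader anticipates this reaction. Substituting into P = 443 - 2Q gives P = 274 - q_F, so π_F = (274 - q_F)q_F - 80q_F.
Maximising: ∂π_F/∂q_F = 194 - 2q_F = 0, giving q_F = 97.
Then q_O = (338 - 2·97)/4 = 36.
Price P = 443 - 2·133 = 177.
Orion's profit: (177 - 105)·36 = 2592.

2592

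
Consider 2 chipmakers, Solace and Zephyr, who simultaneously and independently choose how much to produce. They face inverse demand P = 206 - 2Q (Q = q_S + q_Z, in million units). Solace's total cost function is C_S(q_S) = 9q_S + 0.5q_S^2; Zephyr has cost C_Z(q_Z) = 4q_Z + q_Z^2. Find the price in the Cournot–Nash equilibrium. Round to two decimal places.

Solace's profit: π_S = (206 - 2Q)q_S - (9q_S + (1/2)q_S²). Setting ∂π_S/∂q_S = 0: 197 - 5q_S - 2(q_Z) = 0.
Zephyr's first-order condition: 202 - 6q_Z - 2(q_S) = 0.
So q_S = (197 - 2q_Z)/5 and q_Z = (202 - 2q_S)/6.
Solving the pair: q_S = 389/13, q_Z = 308/13.
Total output Q = 697/13, so price P = 206 - 2·(697/13) = 1284/13.

98.77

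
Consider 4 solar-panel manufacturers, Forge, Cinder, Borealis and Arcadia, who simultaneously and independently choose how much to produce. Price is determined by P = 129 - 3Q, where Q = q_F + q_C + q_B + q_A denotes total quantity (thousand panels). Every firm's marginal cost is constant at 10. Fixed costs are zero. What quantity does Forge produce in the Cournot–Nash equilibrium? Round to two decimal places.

A representative firm's profit is π_i = q_i(129 - 3Q) - 10q_i.
First-order condition (treating rivals' output as given): 119 - 6q_i - 3·Σ_{j≠i} q_j = 0.
With identical firms every q_j equals q_i, so Σ_{j≠i} q_j = 3q_i and 119 = 15q_i, giving q_i = 119/15.

7.93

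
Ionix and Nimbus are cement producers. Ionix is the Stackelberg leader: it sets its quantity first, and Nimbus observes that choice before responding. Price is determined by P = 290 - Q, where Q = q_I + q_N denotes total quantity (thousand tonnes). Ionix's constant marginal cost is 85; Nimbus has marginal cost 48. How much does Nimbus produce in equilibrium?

Solve by backward induction. Given q_I, the follower Nimbus maximises π_N = (290 - q_I - q_N)q_N - 48q_N.
Follower FOC: 242 - q_I - 2q_N = 0, so q_N(q_I) = (242 - q_I)/2.
The leader anticipates this reaction. Substituting into P = 290 - Q gives P = 169 - (1/2)q_I, so π_I = (169 - (1/2)q_I)q_I - 85q_I.
Leader FOC: 84 - q_I = 0, so q_I = 84.
Then q_N = (242 - 84)/2 = 79.

79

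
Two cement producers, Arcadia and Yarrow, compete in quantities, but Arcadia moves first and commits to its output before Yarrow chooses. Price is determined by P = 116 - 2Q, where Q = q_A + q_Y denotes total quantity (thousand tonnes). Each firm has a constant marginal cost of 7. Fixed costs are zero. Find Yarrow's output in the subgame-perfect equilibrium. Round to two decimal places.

The follower Yarrow best-responds to any q_A: π_Y = (116 - 2Q)q_Y - 7q_Y.
Follower FOC: 109 - 2q_A - 4q_Y = 0, so q_Y(q_A) = (109 - 2q_A)/4.
Arcadia substitutes q_Y(q_A) into its own profit: π_A = q_A(116 - 2q_A - (109 - 2q_A)/2) - 7q_A = (123/2 - q_A)q_A - 7q_A.
Leader FOC: 109/2 - 2q_A = 0, so q_A = 109/4.
Then q_Y = (109 - 2·(109/4))/4 = 109/8.

13.63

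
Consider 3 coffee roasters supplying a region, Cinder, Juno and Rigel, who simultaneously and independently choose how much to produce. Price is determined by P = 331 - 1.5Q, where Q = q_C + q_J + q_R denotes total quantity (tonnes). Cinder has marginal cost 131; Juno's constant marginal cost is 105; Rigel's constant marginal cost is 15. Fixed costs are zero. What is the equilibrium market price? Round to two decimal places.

145.50

Cinder's profit: π_C = (331 - 1.5Q)q_C - (131q_C). Setting ∂π_C/∂q_C = 0: 200 - 3q_C - (3/2)(q_J + q_R) = 0.
Juno's first-order condition: 226 - 3q_J - (3/2)(q_C + q_R) = 0.
Rigel's profit: π_R = (331 - 1.5Q)q_R - (15q_R). Setting ∂π_R/∂q_R = 0: 316 - 3q_R - (3/2)(q_C + q_J) = 0.
Adding the 3 first-order conditions: 742 − 6Q = 0, so Q = 371/3.
Back-substituting: q_C = (200 − 371/2)/(3/2) = 29/3, q_J = (226 − 371/2)/(3/2) = 27, q_R = (316 − 371/2)/(3/2) = 87.
Total output Q = 371/3, so price P = 331 - (3/2)·(371/3) = 291/2.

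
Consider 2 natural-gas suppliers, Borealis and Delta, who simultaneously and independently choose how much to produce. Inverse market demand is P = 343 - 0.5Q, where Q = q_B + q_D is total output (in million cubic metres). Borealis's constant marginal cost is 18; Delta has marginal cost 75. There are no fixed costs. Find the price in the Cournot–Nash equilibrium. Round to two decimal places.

145.33

Borealis's profit: π_B = (343 - 0.5Q)q_B - (18q_B). Setting ∂π_B/∂q_B = 0: 325 - q_B - (1/2)(q_D) = 0.
Delta's profit: π_D = (343 - 0.5Q)q_D - (75q_D). Setting ∂π_D/∂q_D = 0: 268 - q_D - (1/2)(q_B) = 0.
Rearranging gives the reaction functions q_B = (325 - (1/2)q_D) and q_D = (268 - (1/2)q_B).
Solving the pair: q_B = 764/3, q_D = 422/3.
Total output Q = 1186/3, so price P = 343 - (1/2)·(1186/3) = 436/3.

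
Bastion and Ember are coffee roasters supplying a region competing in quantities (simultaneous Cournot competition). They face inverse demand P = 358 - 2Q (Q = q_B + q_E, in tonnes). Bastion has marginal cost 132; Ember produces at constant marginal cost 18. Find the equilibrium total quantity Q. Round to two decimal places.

Bastion's profit: π_B = (358 - 2Q)q_B - (132q_B). Setting ∂π_B/∂q_B = 0: 226 - 4q_B - 2(q_E) = 0.
Ember's profit: π_E = (358 - 2Q)q_E - (18q_E). Setting ∂π_E/∂q_E = 0: 340 - 4q_E - 2(q_B) = 0.
Rearranging gives the reaction functions q_B = (226 - 2q_E)/4 and q_E = (340 - 2q_B)/4.
Solving the pair: q_B = 56/3, q_E = 227/3.
Total output Q = 56/3 + 227/3 = 283/3.

94.33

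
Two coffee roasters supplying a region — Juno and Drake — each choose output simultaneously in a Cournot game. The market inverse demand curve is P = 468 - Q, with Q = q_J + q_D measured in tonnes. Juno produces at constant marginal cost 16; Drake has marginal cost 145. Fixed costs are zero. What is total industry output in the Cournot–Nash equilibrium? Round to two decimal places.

258.33

Juno's profit: π_J = (468 - Q)q_J - (16q_J). Setting ∂π_J/∂q_J = 0: 452 - 2q_J - (q_D) = 0.
Drake's first-order condition: 323 - 2q_D - (q_J) = 0.
So q_J = (452 - q_D)/2 and q_D = (323 - q_J)/2.
Substituting one into the other gives q_J = 581/3 and q_D = 194/3.
Total output Q = 581/3 + 194/3 = 775/3.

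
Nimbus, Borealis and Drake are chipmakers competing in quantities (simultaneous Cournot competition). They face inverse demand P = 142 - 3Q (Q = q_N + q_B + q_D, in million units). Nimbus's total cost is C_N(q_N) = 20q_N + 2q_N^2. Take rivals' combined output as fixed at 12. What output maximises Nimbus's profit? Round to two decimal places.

With rivals' combined output fixed at 12, Nimbus's profit is π_N = (142 - 3·12 - 3q_N)q_N - (20q_N + 2q_N²) = (106 - 3q_N)q_N - (20q_N + 2q_N²).
∂π_N/∂q_N = 86 - 10q_N = 0, so q_N = 43/5.

8.60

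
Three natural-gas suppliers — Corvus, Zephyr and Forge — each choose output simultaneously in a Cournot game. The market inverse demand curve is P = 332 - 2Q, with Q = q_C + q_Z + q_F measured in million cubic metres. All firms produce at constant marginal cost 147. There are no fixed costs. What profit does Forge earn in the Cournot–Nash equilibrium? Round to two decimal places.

1069.53

A representative firm's profit is π_i = q_i(332 - 2Q) - 147q_i.
First-order condition (treating rivals' output as given): 185 - 4q_i - 2·Σ_{j≠i} q_j = 0.
With identical firms every q_j equals q_i, so Σ_{j≠i} q_j = 2q_i and 185 = 8q_i, giving q_i = 185/8.
Price P = 332 - 2·(555/8) = 773/4.
Forge's profit: (773/4 - 147)·(185/8) = 1069.5313.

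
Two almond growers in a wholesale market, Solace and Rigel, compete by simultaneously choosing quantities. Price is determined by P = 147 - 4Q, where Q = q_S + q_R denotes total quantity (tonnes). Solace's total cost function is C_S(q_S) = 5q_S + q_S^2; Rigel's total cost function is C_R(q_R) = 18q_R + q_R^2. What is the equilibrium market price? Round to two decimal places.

Solace's profit: π_S = (147 - 4Q)q_S - (5q_S + q_S²). Setting ∂π_S/∂q_S = 0: 142 - 10q_S - 4(q_R) = 0.
Rigel's profit: π_R = (147 - 4Q)q_R - (18q_R + q_R²). Setting ∂π_R/∂q_R = 0: 129 - 10q_R - 4(q_S) = 0.
Rearranging gives the reaction functions q_S = (142 - 4q_R)/10 and q_R = (129 - 4q_S)/10.
Substituting one into the other gives q_S = 226/21 and q_R = 361/42.
Total output Q = 271/14, so price P = 147 - 4·(271/14) = 487/7.

69.57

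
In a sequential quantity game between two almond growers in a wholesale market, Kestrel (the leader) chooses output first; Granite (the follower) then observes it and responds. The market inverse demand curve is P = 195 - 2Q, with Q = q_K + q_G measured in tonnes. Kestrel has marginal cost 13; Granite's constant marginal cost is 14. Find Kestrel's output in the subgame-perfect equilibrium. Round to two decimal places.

Solve by backward induction. Given q_K, the follower Granite maximises π_G = (195 - 2q_K - 2q_G)q_G - 14q_G.
∂π_G/∂q_G = 181 - 2q_K - 4q_G = 0 gives the reaction function q_G = (181 - 2q_K)/4.
Kestrel substitutes q_G(q_K) into its own profit: π_K = q_K(195 - 2q_K - (181 - 2q_K)/2) - 13q_K = (209/2 - q_K)q_K - 13q_K.
Maximising: ∂π_K/∂q_K = 183/2 - 2q_K = 0, giving q_K = 183/4.
Then q_G = (181 - 2·(183/4))/4 = 179/8.

45.75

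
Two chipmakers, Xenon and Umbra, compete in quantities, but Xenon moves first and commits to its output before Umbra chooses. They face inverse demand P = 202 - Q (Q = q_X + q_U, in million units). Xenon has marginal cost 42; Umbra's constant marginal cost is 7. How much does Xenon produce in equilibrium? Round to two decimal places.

Solve by backward induction. Given q_X, the follower Umbra maximises π_U = (202 - q_X - q_U)q_U - 7q_U.
Setting the follower's marginal profit to zero, 195 - q_X - 2q_U = 0, i.e. q_U = (195 - q_X)/2.
Xenon substitutes q_U(q_X) into its own profit: π_X = q_X(202 - q_X - (195 - q_X)/2) - 42q_X = (209/2 - (1/2)q_X)q_X - 42q_X.
Leader FOC: 125/2 - q_X = 0, so q_X = 125/2.
Then q_U = (195 - 125/2)/2 = 265/4.

62.50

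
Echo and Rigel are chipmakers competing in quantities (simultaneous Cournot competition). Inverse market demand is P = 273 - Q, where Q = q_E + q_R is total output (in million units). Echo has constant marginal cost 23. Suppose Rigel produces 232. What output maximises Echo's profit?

9

With the rival's output fixed at 232, Echo's profit is π_E = (273 - 232 - q_E)q_E - (23q_E) = (41 - q_E)q_E - (23q_E).
∂π_E/∂q_E = 18 - 2q_E = 0, so q_E = 9.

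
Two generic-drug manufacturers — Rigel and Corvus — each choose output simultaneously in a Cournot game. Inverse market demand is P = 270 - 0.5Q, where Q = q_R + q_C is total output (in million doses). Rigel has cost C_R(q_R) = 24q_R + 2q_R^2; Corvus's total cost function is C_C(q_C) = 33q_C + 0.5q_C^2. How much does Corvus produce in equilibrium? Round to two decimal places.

108.92

Rigel's profit: π_R = (270 - 0.5Q)q_R - (24q_R + 2q_R²). Setting ∂π_R/∂q_R = 0: 246 - 5q_R - (1/2)(q_C) = 0.
Corvus's profit: π_C = (270 - 0.5Q)q_C - (33q_C + (1/2)q_C²). Setting ∂π_C/∂q_C = 0: 237 - 2q_C - (1/2)(q_R) = 0.
Rearranging gives the reaction functions q_R = (246 - (1/2)q_C)/5 and q_C = (237 - (1/2)q_R)/2.
Solving the pair: q_R = 498/13, q_C = 1416/13.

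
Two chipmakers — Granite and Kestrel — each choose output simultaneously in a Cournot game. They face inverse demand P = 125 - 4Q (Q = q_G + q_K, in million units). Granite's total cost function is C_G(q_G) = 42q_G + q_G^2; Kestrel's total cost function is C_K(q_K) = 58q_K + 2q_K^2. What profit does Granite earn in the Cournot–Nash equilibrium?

245

Granite's profit: π_G = (125 - 4Q)q_G - (42q_G + q_G²). Setting ∂π_G/∂q_G = 0: 83 - 10q_G - 4(q_K) = 0.
Kestrel's first-order condition: 67 - 12q_K - 4(q_G) = 0.
So q_G = (83 - 4q_K)/10 and q_K = (67 - 4q_G)/12.
Substituting one into the other gives q_G = 7 and q_K = 13/4.
Price P = 125 - 4·(41/4) = 84.
Granite's profit: 84·7 - 42·7 - 7² = 245.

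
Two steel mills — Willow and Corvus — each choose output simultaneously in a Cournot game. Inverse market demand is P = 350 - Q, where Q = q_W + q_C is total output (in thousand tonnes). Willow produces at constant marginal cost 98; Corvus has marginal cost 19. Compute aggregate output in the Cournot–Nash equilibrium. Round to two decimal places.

194.33

Willow's profit: π_W = (350 - Q)q_W - (98q_W). Setting ∂π_W/∂q_W = 0: 252 - 2q_W - (q_C) = 0.
Corvus's first-order condition: 331 - 2q_C - (q_W) = 0.
Rearranging gives the reaction functions q_W = (252 - q_C)/2 and q_C = (331 - q_W)/2.
Substituting one into the other gives q_W = 173/3 and q_C = 410/3.
Total output Q = 173/3 + 410/3 = 583/3.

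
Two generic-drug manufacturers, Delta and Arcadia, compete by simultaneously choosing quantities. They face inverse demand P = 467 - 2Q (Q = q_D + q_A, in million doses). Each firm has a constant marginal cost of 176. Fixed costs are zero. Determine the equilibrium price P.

Each firm earns π_i = (467 - 2Q)q_i - 176q_i.
Setting ∂π_i/∂q_i = 0 with rivals' quantities fixed: 291 - 4q_i - 2q_j = 0.
By symmetry each firm produces the same amount; substituting q_j = q_i yields q_i = 291/6 = 97/2.
Total output Q = 97, so price P = 467 - 2·97 = 273.

273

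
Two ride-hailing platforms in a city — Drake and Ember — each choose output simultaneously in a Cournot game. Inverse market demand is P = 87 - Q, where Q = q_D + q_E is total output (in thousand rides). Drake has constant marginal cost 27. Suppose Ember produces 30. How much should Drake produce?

15

With the rival's output fixed at 30, Drake's profit is π_D = (87 - 30 - q_D)q_D - (27q_D) = (57 - q_D)q_D - (27q_D).
∂π_D/∂q_D = 30 - 2q_D = 0, so q_D = 15.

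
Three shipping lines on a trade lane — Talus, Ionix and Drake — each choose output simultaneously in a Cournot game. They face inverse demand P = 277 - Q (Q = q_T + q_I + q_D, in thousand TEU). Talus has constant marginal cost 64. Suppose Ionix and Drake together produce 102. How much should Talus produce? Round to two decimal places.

With rivals' combined output fixed at 102, Talus's profit is π_T = (277 - 102 - q_T)q_T - (64q_T) = (175 - q_T)q_T - (64q_T).
∂π_T/∂q_T = 111 - 2q_T = 0, so q_T = 111/2.

55.50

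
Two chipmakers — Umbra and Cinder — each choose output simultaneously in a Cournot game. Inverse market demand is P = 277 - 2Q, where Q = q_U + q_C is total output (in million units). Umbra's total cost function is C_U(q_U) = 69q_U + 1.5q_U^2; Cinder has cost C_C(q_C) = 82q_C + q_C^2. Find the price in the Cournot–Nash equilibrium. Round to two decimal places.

Umbra's profit: π_U = (277 - 2Q)q_U - (69q_U + (3/2)q_U²). Setting ∂π_U/∂q_U = 0: 208 - 7q_U - 2(q_C) = 0.
Cinder's first-order condition: 195 - 6q_C - 2(q_U) = 0.
Best responses: q_U = (208 - 2q_C)/7, q_C = (195 - 2q_U)/6.
Substituting one into the other gives q_U = 429/19 and q_C = 949/38.
Total output Q = 1807/38, so price P = 277 - 2·(1807/38) = 181.8947.

181.89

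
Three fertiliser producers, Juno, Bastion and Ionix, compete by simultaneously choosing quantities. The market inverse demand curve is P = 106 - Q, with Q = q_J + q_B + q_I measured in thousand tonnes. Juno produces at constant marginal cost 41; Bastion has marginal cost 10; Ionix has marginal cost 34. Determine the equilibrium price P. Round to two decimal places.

47.75

Juno's profit: π_J = (106 - Q)q_J - (41q_J). Setting ∂π_J/∂q_J = 0: 65 - 2q_J - (q_B + q_I) = 0.
Bastion's first-order condition: 96 - 2q_B - (q_J + q_I) = 0.
Ionix's first-order condition: 72 - 2q_I - (q_J + q_B) = 0.
Summing all 3 equations gives 233 − 4Q = 0, hence Q = 233/4.
Back-substituting: q_J = (65 − 233/4) = 27/4, q_B = (96 − 233/4) = 151/4, q_I = (72 − 233/4) = 55/4.
Total output Q = 233/4, so price P = 106 - 233/4 = 191/4.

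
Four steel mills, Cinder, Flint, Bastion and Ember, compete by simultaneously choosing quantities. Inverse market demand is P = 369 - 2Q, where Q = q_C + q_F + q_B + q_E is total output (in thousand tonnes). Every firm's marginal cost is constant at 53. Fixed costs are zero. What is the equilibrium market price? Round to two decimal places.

116.20

Each firm earns π_i = (369 - 2Q)q_i - 53q_i.
Setting ∂π_i/∂q_i = 0 with rivals' quantities fixed: 316 - 4q_i - 2·Σ_{j≠i} q_j = 0.
With identical firms every q_j equals q_i, so Σ_{j≠i} q_j = 3q_i and 316 = 10q_i, giving q_i = 158/5.
Total output Q = 632/5, so price P = 369 - 2·(632/5) = 581/5.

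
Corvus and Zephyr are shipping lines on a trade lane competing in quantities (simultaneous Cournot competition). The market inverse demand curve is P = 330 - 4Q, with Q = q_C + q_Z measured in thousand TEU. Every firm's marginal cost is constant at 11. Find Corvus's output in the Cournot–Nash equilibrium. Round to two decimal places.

A representative firm's profit is π_i = q_i(330 - 4Q) - 11q_i.
Setting ∂π_i/∂q_i = 0 with rivals' quantities fixed: 319 - 8q_i - 4q_j = 0.
By symmetry each firm produces the same amount; substituting q_j = q_i yields q_i = 319/12.

26.58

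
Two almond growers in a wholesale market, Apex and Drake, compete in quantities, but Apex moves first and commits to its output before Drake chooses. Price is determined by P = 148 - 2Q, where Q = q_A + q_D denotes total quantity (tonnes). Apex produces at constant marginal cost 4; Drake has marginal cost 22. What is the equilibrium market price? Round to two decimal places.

Solve by backward induction. Given q_A, the follower Drake maximises π_D = (148 - 2q_A - 2q_D)q_D - 22q_D.
Setting the follower's marginal profit to zero, 126 - 2q_A - 4q_D = 0, i.e. q_D = (126 - 2q_A)/4.
Apex substitutes q_D(q_A) into its own profit: π_A = q_A(148 - 2q_A - (126 - 2q_A)/2) - 4q_A = (85 - q_A)q_A - 4q_A.
Maximising: ∂π_A/∂q_A = 81 - 2q_A = 0, giving q_A = 81/2.
Then q_D = (126 - 2·(81/2))/4 = 45/4.
Total output Q = 207/4, so price P = 148 - 2·(207/4) = 89/2.

44.50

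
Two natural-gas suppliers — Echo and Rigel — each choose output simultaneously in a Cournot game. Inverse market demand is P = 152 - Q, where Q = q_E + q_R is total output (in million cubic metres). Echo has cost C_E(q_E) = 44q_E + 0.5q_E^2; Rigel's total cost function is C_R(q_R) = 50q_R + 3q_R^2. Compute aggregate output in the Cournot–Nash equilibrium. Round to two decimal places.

Echo's profit: π_E = (152 - Q)q_E - (44q_E + (1/2)q_E²). Setting ∂π_E/∂q_E = 0: 108 - 3q_E - (q_R) = 0.
Rigel's profit: π_R = (152 - Q)q_R - (50q_R + 3q_R²). Setting ∂π_R/∂q_R = 0: 102 - 8q_R - (q_E) = 0.
Rearranging gives the reaction functions q_E = (108 - q_R)/3 and q_R = (102 - q_E)/8.
Substituting one into the other gives q_E = 762/23 and q_R = 198/23.
Total output Q = 762/23 + 198/23 = 960/23.

41.74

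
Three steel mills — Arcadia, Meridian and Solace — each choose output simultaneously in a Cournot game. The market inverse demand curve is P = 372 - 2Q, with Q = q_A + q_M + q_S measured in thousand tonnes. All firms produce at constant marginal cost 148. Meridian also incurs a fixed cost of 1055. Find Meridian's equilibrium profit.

513

Each firm earns π_i = (372 - 2Q)q_i - 148q_i.
First-order condition (treating rivals' output as given): 224 - 4q_i - 2·Σ_{j≠i} q_j = 0.
By symmetry each firm produces the same amount; substituting Σ_{j≠i} q_j = 2q_i yields q_i = 224/8 = 28.
Price P = 372 - 2·84 = 204.
Meridian's profit: (204 - 148)·28 - 1055 = 513.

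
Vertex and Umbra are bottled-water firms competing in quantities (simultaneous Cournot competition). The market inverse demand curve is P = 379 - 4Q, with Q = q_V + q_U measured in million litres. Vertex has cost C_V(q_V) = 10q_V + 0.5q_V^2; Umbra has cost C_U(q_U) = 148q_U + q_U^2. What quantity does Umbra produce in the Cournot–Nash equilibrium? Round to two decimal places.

8.15

Vertex's profit: π_V = (379 - 4Q)q_V - (10q_V + (1/2)q_V²). Setting ∂π_V/∂q_V = 0: 369 - 9q_V - 4(q_U) = 0.
Umbra's first-order condition: 231 - 10q_U - 4(q_V) = 0.
Rearranging gives the reaction functions q_V = (369 - 4q_U)/9 and q_U = (231 - 4q_V)/10.
Substituting one into the other gives q_V = 1383/37 and q_U = 603/74.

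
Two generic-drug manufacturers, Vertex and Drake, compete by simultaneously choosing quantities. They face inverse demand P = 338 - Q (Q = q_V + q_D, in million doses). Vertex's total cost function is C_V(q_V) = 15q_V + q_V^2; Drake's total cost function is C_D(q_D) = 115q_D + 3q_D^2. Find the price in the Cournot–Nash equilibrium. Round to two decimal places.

Vertex's profit: π_V = (338 - Q)q_V - (15q_V + q_V²). Setting ∂π_V/∂q_V = 0: 323 - 4q_V - (q_D) = 0.
Drake's first-order condition: 223 - 8q_D - (q_V) = 0.
Best responses: q_V = (323 - q_D)/4, q_D = (223 - q_V)/8.
Solving the pair: q_V = 76.1613, q_D = 569/31.
Total output Q = 94.5161, so price P = 338 - 94.5161 = 243.4839.

243.48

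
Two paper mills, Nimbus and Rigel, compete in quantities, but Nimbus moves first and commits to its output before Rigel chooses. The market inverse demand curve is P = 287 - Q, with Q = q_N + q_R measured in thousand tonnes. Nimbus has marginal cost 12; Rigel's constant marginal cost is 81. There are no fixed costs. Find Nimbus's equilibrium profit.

14792

Solve by backward induction. Given q_N, the follower Rigel maximises π_R = (287 - q_N - q_R)q_R - 81q_R.
∂π_R/∂q_R = 206 - q_N - 2q_R = 0 gives the reaction function q_R = (206 - q_N)/2.
The leader anticipates this reaction. Substituting into P = 287 - Q gives P = 184 - (1/2)q_N, so π_N = (184 - (1/2)q_N)q_N - 12q_N.
The leader's first-order condition 172 - q_N = 0 yields q_N = 172.
Then q_R = (206 - 172)/2 = 17.
Price P = 287 - 189 = 98.
Nimbus's profit: (98 - 12)·172 = 14792.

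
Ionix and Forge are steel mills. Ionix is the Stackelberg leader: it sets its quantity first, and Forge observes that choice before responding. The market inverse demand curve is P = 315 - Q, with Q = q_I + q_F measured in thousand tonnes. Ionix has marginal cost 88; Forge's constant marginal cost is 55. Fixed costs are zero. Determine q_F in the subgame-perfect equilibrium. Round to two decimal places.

Solve by backward induction. Given q_I, the follower Forge maximises π_F = (315 - q_I - q_F)q_F - 55q_F.
Setting the follower's marginal profit to zero, 260 - q_I - 2q_F = 0, i.e. q_F = (260 - q_I)/2.
Ionix substitutes q_F(q_I) into its own profit: π_I = q_I(315 - q_I - (260 - q_I)/2) - 88q_I = (185 - (1/2)q_I)q_I - 88q_I.
Maximising: ∂π_I/∂q_I = 97 - q_I = 0, giving q_I = 97.
Then q_F = (260 - 97)/2 = 163/2.

81.50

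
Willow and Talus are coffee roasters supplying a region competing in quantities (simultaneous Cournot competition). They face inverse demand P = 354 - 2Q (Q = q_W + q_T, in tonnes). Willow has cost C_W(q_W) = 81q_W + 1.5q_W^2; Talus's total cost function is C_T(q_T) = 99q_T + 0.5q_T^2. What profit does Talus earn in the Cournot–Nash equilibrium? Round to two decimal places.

3993.55

Willow's profit: π_W = (354 - 2Q)q_W - (81q_W + (3/2)q_W²). Setting ∂π_W/∂q_W = 0: 273 - 7q_W - 2(q_T) = 0.
Talus's profit: π_T = (354 - 2Q)q_T - (99q_T + (1/2)q_T²). Setting ∂π_T/∂q_T = 0: 255 - 5q_T - 2(q_W) = 0.
Best responses: q_W = (273 - 2q_T)/7, q_T = (255 - 2q_W)/5.
Solving the pair: q_W = 855/31, q_T = 1239/31.
Price P = 354 - 2·67.5484 = 218.9032.
Talus's profit: 218.9032·(1239/31) - 99·(1239/31) - (1/2)(1239/31)² = 3993.5510.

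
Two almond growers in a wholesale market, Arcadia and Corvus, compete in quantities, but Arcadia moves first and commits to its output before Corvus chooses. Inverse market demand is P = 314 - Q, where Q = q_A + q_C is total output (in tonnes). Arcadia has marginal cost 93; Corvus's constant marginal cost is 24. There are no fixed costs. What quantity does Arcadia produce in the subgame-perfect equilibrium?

The follower Corvus best-responds to any q_A: π_C = (314 - Q)q_C - 24q_C.
Follower FOC: 290 - q_A - 2q_C = 0, so q_C(q_A) = (290 - q_A)/2.
Arcadia substitutes q_C(q_A) into its own profit: π_A = q_A(314 - q_A - (290 - q_A)/2) - 93q_A = (169 - (1/2)q_A)q_A - 93q_A.
Leader FOC: 76 - q_A = 0, so q_A = 76.
Then q_C = (290 - 76)/2 = 107.

76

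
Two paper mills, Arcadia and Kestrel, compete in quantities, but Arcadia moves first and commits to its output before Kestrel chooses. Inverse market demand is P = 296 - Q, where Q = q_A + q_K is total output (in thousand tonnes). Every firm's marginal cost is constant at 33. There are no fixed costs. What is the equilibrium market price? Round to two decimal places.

98.75

Solve by backward induction. Given q_A, the follower Kestrel maximises π_K = (296 - q_A - q_K)q_K - 33q_K.
Follower FOC: 263 - q_A - 2q_K = 0, so q_K(q_A) = (263 - q_A)/2.
The leader anticipates this reaction. Substituting into P = 296 - Q gives P = 329/2 - (1/2)q_A, so π_A = (329/2 - (1/2)q_A)q_A - 33q_A.
Leader FOC: 263/2 - q_A = 0, so q_A = 263/2.
Then q_K = (263 - 263/2)/2 = 263/4.
Total output Q = 789/4, so price P = 296 - 789/4 = 395/4.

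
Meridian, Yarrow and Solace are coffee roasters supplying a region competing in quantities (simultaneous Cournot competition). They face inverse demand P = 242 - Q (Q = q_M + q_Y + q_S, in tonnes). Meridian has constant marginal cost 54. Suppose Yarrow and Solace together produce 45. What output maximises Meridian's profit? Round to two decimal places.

With rivals' combined output fixed at 45, Meridian's profit is π_M = (242 - 45 - q_M)q_M - (54q_M) = (197 - q_M)q_M - (54q_M).
∂π_M/∂q_M = 143 - 2q_M = 0, so q_M = 143/2.

71.50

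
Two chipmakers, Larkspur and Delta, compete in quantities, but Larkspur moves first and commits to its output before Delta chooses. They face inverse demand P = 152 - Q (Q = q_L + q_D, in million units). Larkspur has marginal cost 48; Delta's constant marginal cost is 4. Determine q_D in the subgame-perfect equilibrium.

59

The follower Delta best-responds to any q_L: π_D = (152 - Q)q_D - 4q_D.
∂π_D/∂q_D = 148 - q_L - 2q_D = 0 gives the reaction function q_D = (148 - q_L)/2.
The leader anticipates this reaction. Substituting into P = 152 - Q gives P = 78 - (1/2)q_L, so π_L = (78 - (1/2)q_L)q_L - 48q_L.
Leader FOC: 30 - q_L = 0, so q_L = 30.
Then q_D = (148 - 30)/2 = 59.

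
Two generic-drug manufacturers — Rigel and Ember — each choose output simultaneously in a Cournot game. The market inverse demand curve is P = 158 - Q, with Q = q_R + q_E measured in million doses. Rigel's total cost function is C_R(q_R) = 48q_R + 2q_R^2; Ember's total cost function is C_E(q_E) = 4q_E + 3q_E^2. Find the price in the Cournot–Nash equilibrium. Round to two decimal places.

Rigel's profit: π_R = (158 - Q)q_R - (48q_R + 2q_R²). Setting ∂π_R/∂q_R = 0: 110 - 6q_R - (q_E) = 0.
Ember's first-order condition: 154 - 8q_E - (q_R) = 0.
So q_R = (110 - q_E)/6 and q_E = (154 - q_R)/8.
Substituting one into the other gives q_R = 726/47 and q_E = 814/47.
Total output Q = 1540/47, so price P = 158 - 1540/47 = 125.2340.

125.23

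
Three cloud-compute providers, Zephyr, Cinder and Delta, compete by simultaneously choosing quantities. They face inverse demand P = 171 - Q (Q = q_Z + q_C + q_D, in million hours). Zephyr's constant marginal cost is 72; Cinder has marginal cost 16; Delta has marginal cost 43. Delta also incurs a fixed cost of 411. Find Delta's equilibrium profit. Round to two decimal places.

Zephyr's profit: π_Z = (171 - Q)q_Z - (72q_Z). Setting ∂π_Z/∂q_Z = 0: 99 - 2q_Z - (q_C + q_D) = 0.
Cinder's profit: π_C = (171 - Q)q_C - (16q_C). Setting ∂π_C/∂q_C = 0: 155 - 2q_C - (q_Z + q_D) = 0.
Delta's profit: π_D = (171 - Q)q_D - (43q_D). Setting ∂π_D/∂q_D = 0: 128 - 2q_D - (q_Z + q_C) = 0.
Adding the 3 first-order conditions: 382 − 4Q = 0, so Q = 191/2.
Back-substituting: q_Z = (99 − 191/2) = 7/2, q_C = (155 − 191/2) = 119/2, q_D = (128 − 191/2) = 65/2.
Price P = 171 - 191/2 = 151/2.
Delta's profit: (151/2 - 43)·(65/2) - 411 = 645.2500.

645.25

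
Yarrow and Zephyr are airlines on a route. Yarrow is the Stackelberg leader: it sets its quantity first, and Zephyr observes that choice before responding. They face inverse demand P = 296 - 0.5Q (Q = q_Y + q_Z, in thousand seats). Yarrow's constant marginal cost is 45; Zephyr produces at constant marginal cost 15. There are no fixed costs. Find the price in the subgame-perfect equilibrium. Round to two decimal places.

Solve by backward induction. Given q_Y, the follower Zephyr maximises π_Z = (296 - (1/2)q_Y - (1/2)q_Z)q_Z - 15q_Z.
Follower FOC: 281 - (1/2)q_Y - q_Z = 0, so q_Z(q_Y) = (281 - (1/2)q_Y).
Yarrow substitutes q_Z(q_Y) into its own profit: π_Y = q_Y(296 - (1/2)q_Y - (281 - (1/2)q_Y)/2) - 45q_Y = (311/2 - (1/4)q_Y)q_Y - 45q_Y.
Maximising: ∂π_Y/∂q_Y = 221/2 - (1/2)q_Y = 0, giving q_Y = 221.
Then q_Z = (281 - (1/2)·221) = 341/2.
Total output Q = 783/2, so price P = 296 - (1/2)·(783/2) = 401/4.

100.25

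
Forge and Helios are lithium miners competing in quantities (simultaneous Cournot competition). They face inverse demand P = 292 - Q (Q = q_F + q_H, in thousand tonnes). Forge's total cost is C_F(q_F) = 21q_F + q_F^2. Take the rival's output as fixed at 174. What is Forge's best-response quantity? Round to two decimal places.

With the rival's output fixed at 174, Forge's profit is π_F = (292 - 174 - q_F)q_F - (21q_F + q_F²) = (118 - q_F)q_F - (21q_F + q_F²).
∂π_F/∂q_F = 97 - 4q_F = 0, so q_F = 97/4.

24.25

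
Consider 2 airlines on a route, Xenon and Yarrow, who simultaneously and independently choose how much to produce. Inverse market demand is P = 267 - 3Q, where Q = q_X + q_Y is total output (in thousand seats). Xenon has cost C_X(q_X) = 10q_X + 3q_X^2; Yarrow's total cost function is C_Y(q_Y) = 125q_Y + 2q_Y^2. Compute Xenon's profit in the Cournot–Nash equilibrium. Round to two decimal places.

2238.49

Xenon's profit: π_X = (267 - 3Q)q_X - (10q_X + 3q_X²). Setting ∂π_X/∂q_X = 0: 257 - 12q_X - 3(q_Y) = 0.
Yarrow's first-order condition: 142 - 10q_Y - 3(q_X) = 0.
Rearranging gives the reaction functions q_X = (257 - 3q_Y)/12 and q_Y = (142 - 3q_X)/10.
Solving the pair: q_X = 19.3153, q_Y = 311/37.
Price P = 267 - 3·27.7207 = 183.8378.
Xenon's profit: 183.8378·19.3153 - 10·19.3153 - 3·19.3153² = 2238.4884.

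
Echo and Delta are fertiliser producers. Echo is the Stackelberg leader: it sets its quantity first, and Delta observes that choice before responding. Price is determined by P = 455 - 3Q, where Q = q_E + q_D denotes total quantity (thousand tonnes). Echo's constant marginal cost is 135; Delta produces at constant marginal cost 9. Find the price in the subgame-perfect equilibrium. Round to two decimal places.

183.50

Solve by backward induction. Given q_E, the follower Delta maximises π_D = (455 - 3q_E - 3q_D)q_D - 9q_D.
Follower FOC: 446 - 3q_E - 6q_D = 0, so q_D(q_E) = (446 - 3q_E)/6.
Echo substitutes q_D(q_E) into its own profit: π_E = q_E(455 - 3q_E - (446 - 3q_E)/2) - 135q_E = (232 - (3/2)q_E)q_E - 135q_E.
Leader FOC: 97 - 3q_E = 0, so q_E = 97/3.
Then q_D = (446 - 3·(97/3))/6 = 349/6.
Total output Q = 181/2, so price P = 455 - 3·(181/2) = 367/2.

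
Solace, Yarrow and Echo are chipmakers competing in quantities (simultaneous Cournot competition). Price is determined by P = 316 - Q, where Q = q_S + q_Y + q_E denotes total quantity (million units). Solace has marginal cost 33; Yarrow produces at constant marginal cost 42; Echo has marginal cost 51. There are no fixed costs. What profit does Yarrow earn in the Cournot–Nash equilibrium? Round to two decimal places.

4692.25

Solace's profit: π_S = (316 - Q)q_S - (33q_S). Setting ∂π_S/∂q_S = 0: 283 - 2q_S - (q_Y + q_E) = 0.
Yarrow's profit: π_Y = (316 - Q)q_Y - (42q_Y). Setting ∂π_Y/∂q_Y = 0: 274 - 2q_Y - (q_S + q_E) = 0.
Echo's first-order condition: 265 - 2q_E - (q_S + q_Y) = 0.
Summing all 3 equations gives 822 − 4Q = 0, hence Q = 411/2.
Back-substituting: q_S = (283 − 411/2) = 155/2, q_Y = (274 − 411/2) = 137/2, q_E = (265 − 411/2) = 119/2.
Price P = 316 - 411/2 = 221/2.
Yarrow's profit: (221/2 - 42)·(137/2) = 4692.2500.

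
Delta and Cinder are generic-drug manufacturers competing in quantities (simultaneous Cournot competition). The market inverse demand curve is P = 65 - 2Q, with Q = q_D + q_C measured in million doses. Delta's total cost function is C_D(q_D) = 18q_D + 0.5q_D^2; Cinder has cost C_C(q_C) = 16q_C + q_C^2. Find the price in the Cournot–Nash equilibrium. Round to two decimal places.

Delta's profit: π_D = (65 - 2Q)q_D - (18q_D + (1/2)q_D²). Setting ∂π_D/∂q_D = 0: 47 - 5q_D - 2(q_C) = 0.
Cinder's first-order condition: 49 - 6q_C - 2(q_D) = 0.
Best responses: q_D = (47 - 2q_C)/5, q_C = (49 - 2q_D)/6.
Substituting one into the other gives q_D = 92/13 and q_C = 151/26.
Total output Q = 335/26, so price P = 65 - 2·(335/26) = 510/13.

39.23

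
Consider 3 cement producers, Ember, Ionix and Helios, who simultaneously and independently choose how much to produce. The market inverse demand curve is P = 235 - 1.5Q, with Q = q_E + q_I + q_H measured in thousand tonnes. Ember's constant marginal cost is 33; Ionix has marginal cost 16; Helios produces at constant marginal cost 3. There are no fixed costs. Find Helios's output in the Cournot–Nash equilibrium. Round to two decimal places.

45.83

Ember's profit: π_E = (235 - 1.5Q)q_E - (33q_E). Setting ∂π_E/∂q_E = 0: 202 - 3q_E - (3/2)(q_I + q_H) = 0.
Ionix's first-order condition: 219 - 3q_I - (3/2)(q_E + q_H) = 0.
Helios's first-order condition: 232 - 3q_H - (3/2)(q_E + q_I) = 0.
Summing all 3 equations gives 653 − 6Q = 0, hence Q = 653/6.
Back-substituting: q_E = (202 − 653/4)/(3/2) = 155/6, q_I = (219 − 653/4)/(3/2) = 223/6, q_H = (232 − 653/4)/(3/2) = 275/6.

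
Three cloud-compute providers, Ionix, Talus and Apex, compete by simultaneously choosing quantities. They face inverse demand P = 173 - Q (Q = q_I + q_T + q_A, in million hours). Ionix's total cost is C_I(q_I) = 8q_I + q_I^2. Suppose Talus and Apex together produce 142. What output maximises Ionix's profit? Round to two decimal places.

With rivals' combined output fixed at 142, Ionix's profit is π_I = (173 - 142 - q_I)q_I - (8q_I + q_I²) = (31 - q_I)q_I - (8q_I + q_I²).
∂π_I/∂q_I = 23 - 4q_I = 0, so q_I = 23/4.

5.75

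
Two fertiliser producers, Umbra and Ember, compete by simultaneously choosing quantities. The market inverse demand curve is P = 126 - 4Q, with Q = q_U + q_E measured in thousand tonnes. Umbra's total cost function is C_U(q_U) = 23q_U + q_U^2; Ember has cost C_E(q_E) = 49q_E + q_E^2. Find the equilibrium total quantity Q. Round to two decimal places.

12.86

Umbra's profit: π_U = (126 - 4Q)q_U - (23q_U + q_U²). Setting ∂π_U/∂q_U = 0: 103 - 10q_U - 4(q_E) = 0.
Ember's first-order condition: 77 - 10q_E - 4(q_U) = 0.
So q_U = (103 - 4q_E)/10 and q_E = (77 - 4q_U)/10.
Solving the pair: q_U = 361/42, q_E = 179/42.
Total output Q = 361/42 + 179/42 = 90/7.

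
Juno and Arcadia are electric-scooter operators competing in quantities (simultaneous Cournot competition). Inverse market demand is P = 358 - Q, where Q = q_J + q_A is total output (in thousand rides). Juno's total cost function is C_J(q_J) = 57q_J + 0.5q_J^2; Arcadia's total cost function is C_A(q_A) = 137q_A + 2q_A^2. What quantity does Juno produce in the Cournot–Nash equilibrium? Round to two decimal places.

Juno's profit: π_J = (358 - Q)q_J - (57q_J + (1/2)q_J²). Setting ∂π_J/∂q_J = 0: 301 - 3q_J - (q_A) = 0.
Arcadia's first-order condition: 221 - 6q_A - (q_J) = 0.
So q_J = (301 - q_A)/3 and q_A = (221 - q_J)/6.
Substituting one into the other gives q_J = 1585/17 and q_A = 362/17.

93.24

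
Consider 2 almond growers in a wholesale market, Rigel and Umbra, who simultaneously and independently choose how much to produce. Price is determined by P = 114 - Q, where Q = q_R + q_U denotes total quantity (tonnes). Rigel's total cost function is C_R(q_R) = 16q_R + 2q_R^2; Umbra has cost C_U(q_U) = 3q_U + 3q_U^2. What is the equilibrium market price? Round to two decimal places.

Rigel's profit: π_R = (114 - Q)q_R - (16q_R + 2q_R²). Setting ∂π_R/∂q_R = 0: 98 - 6q_R - (q_U) = 0.
Umbra's first-order condition: 111 - 8q_U - (q_R) = 0.
Rearranging gives the reaction functions q_R = (98 - q_U)/6 and q_U = (111 - q_R)/8.
Solving the pair: q_R = 673/47, q_U = 568/47.
Total output Q = 1241/47, so price P = 114 - 1241/47 = 87.5957.

87.60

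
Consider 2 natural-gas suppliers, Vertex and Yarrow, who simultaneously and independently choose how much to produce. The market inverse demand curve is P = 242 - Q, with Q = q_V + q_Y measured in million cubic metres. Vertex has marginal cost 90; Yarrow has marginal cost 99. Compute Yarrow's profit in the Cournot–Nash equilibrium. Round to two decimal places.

Vertex's profit: π_V = (242 - Q)q_V - (90q_V). Setting ∂π_V/∂q_V = 0: 152 - 2q_V - (q_Y) = 0.
Yarrow's first-order condition: 143 - 2q_Y - (q_V) = 0.
So q_V = (152 - q_Y)/2 and q_Y = (143 - q_V)/2.
Substituting one into the other gives q_V = 161/3 and q_Y = 134/3.
Price P = 242 - 295/3 = 431/3.
Yarrow's profit: (431/3 - 99)·(134/3) = 1995.1111.

1995.11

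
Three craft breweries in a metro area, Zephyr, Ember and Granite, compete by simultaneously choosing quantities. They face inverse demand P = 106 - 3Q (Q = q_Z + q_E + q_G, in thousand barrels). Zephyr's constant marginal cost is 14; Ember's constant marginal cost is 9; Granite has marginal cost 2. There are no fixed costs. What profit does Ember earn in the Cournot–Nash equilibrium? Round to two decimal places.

Zephyr's profit: π_Z = (106 - 3Q)q_Z - (14q_Z). Setting ∂π_Z/∂q_Z = 0: 92 - 6q_Z - 3(q_E + q_G) = 0.
Ember's profit: π_E = (106 - 3Q)q_E - (9q_E). Setting ∂π_E/∂q_E = 0: 97 - 6q_E - 3(q_Z + q_G) = 0.
Granite's first-order condition: 104 - 6q_G - 3(q_Z + q_E) = 0.
Adding the 3 first-order conditions: 293 − 12Q = 0, so Q = 293/12.
Back-substituting: q_Z = (92 − 293/4)/3 = 25/4, q_E = (97 − 293/4)/3 = 95/12, q_G = (104 − 293/4)/3 = 41/4.
Price P = 106 - 3·(293/12) = 131/4.
Ember's profit: (131/4 - 9)·(95/12) = 188.0208.

188.02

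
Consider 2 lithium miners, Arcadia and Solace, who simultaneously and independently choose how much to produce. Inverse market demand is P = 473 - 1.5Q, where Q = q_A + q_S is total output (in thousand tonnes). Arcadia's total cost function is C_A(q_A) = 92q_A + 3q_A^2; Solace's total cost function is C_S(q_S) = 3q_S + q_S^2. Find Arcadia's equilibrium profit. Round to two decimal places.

Arcadia's profit: π_A = (473 - 1.5Q)q_A - (92q_A + 3q_A²). Setting ∂π_A/∂q_A = 0: 381 - 9q_A - (3/2)(q_S) = 0.
Solace's profit: π_S = (473 - 1.5Q)q_S - (3q_S + q_S²). Setting ∂π_S/∂q_S = 0: 470 - 5q_S - (3/2)(q_A) = 0.
Best responses: q_A = (381 - (3/2)q_S)/9, q_S = (470 - (3/2)q_A)/5.
Solving the pair: q_A = 1600/57, q_S = 1626/19.
Price P = 473 - (3/2)·113.6491 = 302.5263.
Arcadia's profit: 302.5263·(1600/57) - 92·(1600/57) - 3(1600/57)² = 3545.7064.

3545.71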